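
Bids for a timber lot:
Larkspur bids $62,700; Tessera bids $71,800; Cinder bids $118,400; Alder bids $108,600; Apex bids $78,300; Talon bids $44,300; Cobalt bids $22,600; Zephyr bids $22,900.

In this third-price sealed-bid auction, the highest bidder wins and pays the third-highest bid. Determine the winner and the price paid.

Bids ranked: 118,400 (Cinder) > 108,600 (Alder) > 78,300 (Apex) > 71,800 (Tessera) > 62,700 (Larkspur) > 44,300 (Talon) > …
Cinder wins; payment is bid #3 in the ranking = $78,300.

Cinder pays $78,300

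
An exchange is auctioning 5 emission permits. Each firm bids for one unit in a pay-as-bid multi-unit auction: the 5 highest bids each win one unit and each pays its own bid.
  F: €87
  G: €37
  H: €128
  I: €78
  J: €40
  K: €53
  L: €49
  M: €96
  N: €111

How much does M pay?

M pays €96

Ordering the bids: 128 (H), 111 (N), 96 (M), 87 (F), 78 (I), 53 (K), 49 (L), …
Top 5: H, N, M, F, I.
M wins → own bid €96.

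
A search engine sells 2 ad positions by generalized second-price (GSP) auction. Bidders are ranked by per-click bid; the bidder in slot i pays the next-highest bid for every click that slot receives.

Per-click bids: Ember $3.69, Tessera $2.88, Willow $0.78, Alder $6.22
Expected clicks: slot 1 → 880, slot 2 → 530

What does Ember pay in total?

Ember pays $1526.40

Sorting advertisers: $6.22 (Alder) > $3.69 (Ember) > $2.88 (Tessera) > …
Ember holds slot 2 → pays next bid $2.88 × 530 clicks = $1526.40.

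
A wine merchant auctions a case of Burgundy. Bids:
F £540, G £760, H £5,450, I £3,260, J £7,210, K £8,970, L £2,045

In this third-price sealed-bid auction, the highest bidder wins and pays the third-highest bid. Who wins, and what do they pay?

Sorting bids: 8,970 (K) > 7,210 (J) > 5,450 (H) > 3,260 (I) > 2,045 (L) > 760 (G) > …
K wins; payment is bid #3 in the ranking = £5,450.

K pays £5,450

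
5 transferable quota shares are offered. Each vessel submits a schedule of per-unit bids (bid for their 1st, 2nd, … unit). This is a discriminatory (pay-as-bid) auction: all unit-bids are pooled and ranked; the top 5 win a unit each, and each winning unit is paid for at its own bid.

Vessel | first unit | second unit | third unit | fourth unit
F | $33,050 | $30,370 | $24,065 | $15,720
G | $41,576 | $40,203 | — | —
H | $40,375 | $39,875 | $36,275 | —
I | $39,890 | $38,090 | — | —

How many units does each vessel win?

Pooled unit-bids ranked (top 5): 41,576 (G-1), 40,375 (H-1), 40,203 (G-2), 39,890 (I-1), 39,875 (H-2)
Next rejected bid: $38,090 (not a price — pay-as-bid).
Allocation: G 2, H 2, I 1.

G 2, H 2, I 1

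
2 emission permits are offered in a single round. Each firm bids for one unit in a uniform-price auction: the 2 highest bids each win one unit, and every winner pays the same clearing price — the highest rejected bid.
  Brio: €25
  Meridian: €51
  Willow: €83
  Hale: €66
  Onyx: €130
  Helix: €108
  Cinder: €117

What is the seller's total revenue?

Total revenue: €216

Sorting: 130 (Onyx), 117 (Cinder), 108 (Helix), 83 (Willow), …
Top 2: Onyx, Cinder.
Highest unsuccessful bid: €108 → clearing price.
Total revenue = 2 × €108 = €216.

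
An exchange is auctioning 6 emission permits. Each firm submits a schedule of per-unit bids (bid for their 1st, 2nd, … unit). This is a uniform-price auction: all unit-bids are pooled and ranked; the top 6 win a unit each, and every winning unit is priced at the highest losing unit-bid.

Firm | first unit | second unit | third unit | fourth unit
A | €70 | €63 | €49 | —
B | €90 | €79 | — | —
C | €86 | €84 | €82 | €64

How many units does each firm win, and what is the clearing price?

A 1, B 2, C 3; clearing price €64

Pooled unit-bids ranked (top 6): 90 (B-1), 86 (C-1), 84 (C-2), 82 (C-3), 79 (B-2), 70 (A-1)
The (k+1)-th unit-bid is €64.
Allocation: A 1, B 2, C 3.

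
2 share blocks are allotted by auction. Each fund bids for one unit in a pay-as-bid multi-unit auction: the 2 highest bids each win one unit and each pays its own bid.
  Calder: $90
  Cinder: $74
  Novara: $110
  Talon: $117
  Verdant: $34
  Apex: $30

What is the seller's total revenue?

Ordering the bids: 117 (Talon), 110 (Novara), 90 (Calder), 74 (Cinder), …
Top 2: Talon, Novara.
Total revenue = 117 + 110 = $227.

Total revenue: $227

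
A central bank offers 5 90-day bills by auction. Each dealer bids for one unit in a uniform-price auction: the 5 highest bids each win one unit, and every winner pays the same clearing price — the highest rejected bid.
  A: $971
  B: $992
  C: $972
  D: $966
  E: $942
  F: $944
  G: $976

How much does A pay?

A pays $944

Sorting: 992 (B), 976 (G), 972 (C), 971 (A), 966 (D), 944 (F), 942 (E)
Top 5: B, G, C, A, D.
First losing bid is F's $944, which sets the uniform price.
A wins → pays $944.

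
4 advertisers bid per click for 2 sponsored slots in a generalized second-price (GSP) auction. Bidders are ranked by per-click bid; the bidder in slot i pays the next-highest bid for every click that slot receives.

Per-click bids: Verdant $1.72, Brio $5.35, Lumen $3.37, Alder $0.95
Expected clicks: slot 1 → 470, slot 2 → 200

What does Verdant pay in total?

Ranked by bid: $5.35 (Brio) > $3.37 (Lumen) > $1.72 (Verdant) > …
Verdant ranks below slot 2 → no slot, pays nothing.

Verdant pays $0.00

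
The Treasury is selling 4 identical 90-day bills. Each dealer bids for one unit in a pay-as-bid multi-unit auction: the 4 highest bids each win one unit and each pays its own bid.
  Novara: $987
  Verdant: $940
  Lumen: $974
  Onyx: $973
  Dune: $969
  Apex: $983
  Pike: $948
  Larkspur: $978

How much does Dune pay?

Ordering the bids: 987 (Novara), 983 (Apex), 978 (Larkspur), 974 (Lumen), 973 (Onyx), 969 (Dune), …
The 4 highest are Novara, Apex, Larkspur, Lumen.
Dune does not win → $0.

Dune pays $0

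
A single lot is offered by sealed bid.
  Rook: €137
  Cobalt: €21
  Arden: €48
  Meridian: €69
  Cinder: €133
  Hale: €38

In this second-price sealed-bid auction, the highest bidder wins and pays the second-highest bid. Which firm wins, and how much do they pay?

Sorting bids: 137 (Rook) > 133 (Cinder) > 69 (Meridian) > 48 (Arden) > 38 (Hale) > 21 (Cobalt)
Second-price: Rook pays Cinder's bid of €133.

Rook pays €133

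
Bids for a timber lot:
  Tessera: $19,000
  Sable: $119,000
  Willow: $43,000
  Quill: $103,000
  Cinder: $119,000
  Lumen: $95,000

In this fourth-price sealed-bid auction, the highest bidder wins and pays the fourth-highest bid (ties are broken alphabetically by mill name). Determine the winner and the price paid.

Cinder pays $95,000

Bids ranked: 119,000 (Cinder) > 119,000 (Sable) > 103,000 (Quill) > 95,000 (Lumen) > 43,000 (Willow) > 19,000 (Tessera)
Cinder and Sable tie at $119,000; tie-break gives it to Cinder.
Cinder is highest; pays the fourth-highest bid, $95,000.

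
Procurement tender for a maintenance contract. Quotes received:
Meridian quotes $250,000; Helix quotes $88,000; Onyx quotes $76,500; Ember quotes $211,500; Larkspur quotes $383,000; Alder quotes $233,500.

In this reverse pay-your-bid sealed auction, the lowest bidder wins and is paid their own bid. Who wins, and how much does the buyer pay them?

Sorting bids: 76,500 (Onyx) < 88,000 (Helix) < 211,500 (Ember) < 233,500 (Alder) < 250,000 (Meridian) < 383,000 (Larkspur)
First-price: Onyx is paid what they bid, $76,500.

Onyx is paid $76,500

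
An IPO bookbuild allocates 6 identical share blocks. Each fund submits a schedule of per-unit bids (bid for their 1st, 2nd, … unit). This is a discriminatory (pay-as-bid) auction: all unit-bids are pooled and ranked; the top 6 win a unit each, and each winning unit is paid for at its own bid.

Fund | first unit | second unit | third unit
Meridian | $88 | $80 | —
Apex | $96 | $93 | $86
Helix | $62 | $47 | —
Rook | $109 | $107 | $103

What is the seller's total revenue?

Total revenue: $596

Merging the schedules and taking the best 6: 109 (Rook-1), 107 (Rook-2), 103 (Rook-3), 96 (Apex-1), 93 (Apex-2), 88 (Meridian-1)
Next rejected bid: $86 (not a price — pay-as-bid).
Each winning unit pays its own bid.
Revenue = 109 + 107 + 103 + 96 + 93 + 88 = $596.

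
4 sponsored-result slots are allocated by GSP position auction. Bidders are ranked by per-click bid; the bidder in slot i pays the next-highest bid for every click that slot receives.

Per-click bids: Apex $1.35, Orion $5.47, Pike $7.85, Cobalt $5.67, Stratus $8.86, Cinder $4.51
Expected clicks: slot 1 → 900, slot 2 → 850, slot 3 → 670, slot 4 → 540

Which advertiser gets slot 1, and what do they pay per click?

Stratus; $7.85 per click

Per-click bids in order: $8.86 (Stratus) > $7.85 (Pike) > $5.67 (Cobalt) > $5.47 (Orion) > $4.51 (Cinder) > …
Slot 1 goes to the first-ranked bidder, Stratus, who pays the next bid down: $7.85/click.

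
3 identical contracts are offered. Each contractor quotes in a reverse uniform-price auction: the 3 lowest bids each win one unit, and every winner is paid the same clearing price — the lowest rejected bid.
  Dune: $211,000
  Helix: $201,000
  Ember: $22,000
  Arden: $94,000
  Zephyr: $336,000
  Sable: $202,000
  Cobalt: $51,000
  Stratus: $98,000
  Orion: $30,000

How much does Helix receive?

Helix is paid $0

Sorting: 22,000 (Ember), 30,000 (Orion), 51,000 (Cobalt), 94,000 (Arden), 98,000 (Stratus), …
The 3 lowest are Ember, Orion, Cobalt.
First losing bid is Arden's $94,000, which sets the uniform price.
Helix does not win → is paid $0.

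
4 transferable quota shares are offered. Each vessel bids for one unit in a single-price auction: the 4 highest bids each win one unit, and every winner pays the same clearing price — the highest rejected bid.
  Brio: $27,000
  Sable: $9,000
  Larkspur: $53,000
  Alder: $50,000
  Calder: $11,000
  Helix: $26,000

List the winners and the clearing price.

Sorting: 53,000 (Larkspur), 50,000 (Alder), 27,000 (Brio), 26,000 (Helix), 11,000 (Calder), 9,000 (Sable)
Top 4: Larkspur, Alder, Brio, Helix.
Clearing price = highest rejected bid = $11,000.

Larkspur, Alder, Brio, Helix; each pays $11,000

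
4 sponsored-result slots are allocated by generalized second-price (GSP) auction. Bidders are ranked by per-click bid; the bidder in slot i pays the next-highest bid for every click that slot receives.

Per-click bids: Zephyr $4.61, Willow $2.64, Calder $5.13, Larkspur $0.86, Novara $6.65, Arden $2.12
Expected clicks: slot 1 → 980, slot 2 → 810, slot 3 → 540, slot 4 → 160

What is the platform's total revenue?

Total revenue: $10526.30

Sorting advertisers: $6.65 (Novara) > $5.13 (Calder) > $4.61 (Zephyr) > $2.64 (Willow) > $2.12 (Arden) > …
Slot 1: Novara pays $5.13 × 980 = $5027.40
Slot 2: Calder pays $4.61 × 810 = $3734.10
Slot 3: Zephyr pays $2.64 × 540 = $1425.60
Slot 4: Willow pays $2.12 × 160 = $339.20
Total = $10526.30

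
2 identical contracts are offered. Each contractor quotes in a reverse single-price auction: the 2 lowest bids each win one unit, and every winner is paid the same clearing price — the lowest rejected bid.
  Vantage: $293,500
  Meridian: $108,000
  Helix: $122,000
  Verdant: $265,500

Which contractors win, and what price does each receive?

Meridian, Helix; each is paid $265,500

Ordering the bids: 108,000 (Meridian), 122,000 (Helix), 265,500 (Verdant), 293,500 (Vantage)
The 2 lowest are Meridian, Helix.
First losing bid is Verdant's $265,500, which sets the uniform price.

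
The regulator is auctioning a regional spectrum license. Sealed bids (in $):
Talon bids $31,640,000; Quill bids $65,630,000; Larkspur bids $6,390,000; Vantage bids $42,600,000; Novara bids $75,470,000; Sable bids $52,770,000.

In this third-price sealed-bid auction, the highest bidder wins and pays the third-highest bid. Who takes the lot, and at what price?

Novara pays $52,770,000

Sorting bids: 75,470,000 (Novara) > 65,630,000 (Quill) > 52,770,000 (Sable) > 42,600,000 (Vantage) > 31,640,000 (Talon) > 6,390,000 (Larkspur)
Novara is highest; pays the third-highest bid, $52,770,000.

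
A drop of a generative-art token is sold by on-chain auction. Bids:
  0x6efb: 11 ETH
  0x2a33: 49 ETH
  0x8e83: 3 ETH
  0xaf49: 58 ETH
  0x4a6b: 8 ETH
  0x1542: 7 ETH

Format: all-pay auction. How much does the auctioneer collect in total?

All-pay auction: the highest bidder wins the item, but every bidder pays their own bid.
Sorting bids: 58 (0xaf49) > 49 (0x2a33) > 11 (0x6efb) > 8 (0x4a6b) > 7 (0x1542) > 3 (0x8e83)
0xaf49 wins with the top bid; all bids are sunk regardless.
Every bidder forfeits their bid regardless of winning.
Revenue = 11 + 49 + 3 + 58 + 8 + 7 = 136 ETH.

Total revenue: 136 ETH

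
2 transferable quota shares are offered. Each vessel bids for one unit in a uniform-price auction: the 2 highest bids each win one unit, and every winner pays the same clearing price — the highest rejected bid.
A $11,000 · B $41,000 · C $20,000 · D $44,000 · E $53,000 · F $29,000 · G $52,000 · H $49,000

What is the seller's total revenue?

Bids ranked high→low: 53,000 (E), 52,000 (G), 49,000 (H), 44,000 (D), …
Top 2: E, G.
First losing bid is H's $49,000, which sets the uniform price.
Total revenue = 2 × $49,000 = $98,000.

Total revenue: $98,000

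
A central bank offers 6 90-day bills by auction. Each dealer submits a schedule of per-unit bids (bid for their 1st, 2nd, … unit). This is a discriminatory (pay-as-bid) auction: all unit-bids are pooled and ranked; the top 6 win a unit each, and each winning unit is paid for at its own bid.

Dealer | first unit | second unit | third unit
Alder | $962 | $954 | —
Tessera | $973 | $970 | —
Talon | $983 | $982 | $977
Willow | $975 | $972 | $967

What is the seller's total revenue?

All unit-bids, highest first — top 6: 983 (Talon-1), 982 (Talon-2), 977 (Talon-3), 975 (Willow-1), 973 (Tessera-1), 972 (Willow-2)
Next rejected bid: $970 (not a price — pay-as-bid).
Each winning unit pays its own bid.
Revenue = 983 + 982 + 977 + 975 + 973 + 972 = $5,862.

Total revenue: $5,862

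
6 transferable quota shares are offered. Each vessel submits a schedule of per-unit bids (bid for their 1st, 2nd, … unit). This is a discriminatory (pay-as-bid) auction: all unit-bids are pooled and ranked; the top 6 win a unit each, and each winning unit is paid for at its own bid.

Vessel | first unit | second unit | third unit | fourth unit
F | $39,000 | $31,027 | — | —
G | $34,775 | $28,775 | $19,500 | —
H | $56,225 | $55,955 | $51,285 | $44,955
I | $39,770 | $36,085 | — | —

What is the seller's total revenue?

Merging the schedules and taking the best 6: 56,225 (H-1), 55,955 (H-2), 51,285 (H-3), 44,955 (H-4), 39,770 (I-1), 39,000 (F-1)
Next rejected bid: $36,085 (not a price — pay-as-bid).
Each winning unit pays its own bid.
Revenue = 56,225 + 55,955 + 51,285 + 44,955 + 39,770 + 39,000 = $287,190.

Total revenue: $287,190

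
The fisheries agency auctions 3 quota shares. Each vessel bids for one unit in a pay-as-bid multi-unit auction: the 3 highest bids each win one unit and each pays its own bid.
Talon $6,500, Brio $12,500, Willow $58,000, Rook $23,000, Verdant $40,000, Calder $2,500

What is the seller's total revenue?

Sorting: 58,000 (Willow), 40,000 (Verdant), 23,000 (Rook), 12,500 (Brio), 6,500 (Talon), …
Winners (3 units): Willow, Verdant, Rook.
Total revenue = 58,000 + 40,000 + 23,000 = $121,000.

Total revenue: $121,000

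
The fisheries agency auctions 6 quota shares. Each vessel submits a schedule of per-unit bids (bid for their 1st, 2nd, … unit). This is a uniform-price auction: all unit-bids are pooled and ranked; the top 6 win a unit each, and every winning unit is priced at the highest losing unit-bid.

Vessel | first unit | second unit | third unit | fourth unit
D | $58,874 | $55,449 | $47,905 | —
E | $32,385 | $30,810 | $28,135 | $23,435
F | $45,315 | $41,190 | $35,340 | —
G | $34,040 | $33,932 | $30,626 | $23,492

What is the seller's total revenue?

Merging the schedules and taking the best 6: 58,874 (D-1), 55,449 (D-2), 47,905 (D-3), 45,315 (F-1), 41,190 (F-2), 35,340 (F-3)
First bid not allocated: $34,040.
Allocation: D 3, F 3. Every unit priced at $34,040.
Revenue = 6 × 34,040 = $204,240.

Total revenue: $204,240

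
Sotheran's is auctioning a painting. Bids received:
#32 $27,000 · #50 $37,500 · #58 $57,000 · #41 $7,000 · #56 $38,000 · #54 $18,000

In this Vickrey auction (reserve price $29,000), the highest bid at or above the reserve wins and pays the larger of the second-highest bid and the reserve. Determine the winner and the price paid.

Rule: the highest bid at or above the reserve wins and pays the larger of the second-highest bid and the reserve.
Bids in order: 57,000 (#58) > 38,000 (#56) > 37,500 (#50) > 27,000 (#32) > 18,000 (#54) > 7,000 (#41)
Highest eligible bid: #58 at $57,000.
Second-highest bid $38,000 exceeds the reserve $29,000 → payment $38,000.

#58 pays $38,000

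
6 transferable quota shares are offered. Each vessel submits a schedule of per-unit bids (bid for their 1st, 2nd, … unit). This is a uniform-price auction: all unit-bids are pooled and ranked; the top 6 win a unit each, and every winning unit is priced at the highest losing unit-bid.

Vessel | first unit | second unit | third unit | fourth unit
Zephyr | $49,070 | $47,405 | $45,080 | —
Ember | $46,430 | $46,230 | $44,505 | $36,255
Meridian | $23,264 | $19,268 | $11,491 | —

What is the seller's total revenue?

Total revenue: $217,530

Pooled unit-bids ranked (top 6): 49,070 (Zephyr-1), 47,405 (Zephyr-2), 46,430 (Ember-1), 46,230 (Ember-2), 45,080 (Zephyr-3), 44,505 (Ember-3)
First bid not allocated: $36,255.
Allocation: Ember 3, Zephyr 3. Every unit priced at $36,255.
Revenue = 6 × 36,255 = $217,530.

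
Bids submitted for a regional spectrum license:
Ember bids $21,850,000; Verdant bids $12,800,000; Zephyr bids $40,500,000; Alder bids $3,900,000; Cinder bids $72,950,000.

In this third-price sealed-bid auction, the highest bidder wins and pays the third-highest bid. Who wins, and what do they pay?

Bids in order: 72,950,000 (Cinder) > 40,500,000 (Zephyr) > 21,850,000 (Ember) > 12,800,000 (Verdant) > 3,900,000 (Alder)
Cinder is highest; pays the third-highest bid, $21,850,000.

Cinder pays $21,850,000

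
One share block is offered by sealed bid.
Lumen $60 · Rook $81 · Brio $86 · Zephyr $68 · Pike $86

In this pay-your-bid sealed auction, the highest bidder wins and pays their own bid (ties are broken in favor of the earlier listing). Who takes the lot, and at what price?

Brio pays $86

Bids in order: 86 (Brio) > 86 (Pike) > 81 (Rook) > 68 (Zephyr) > 60 (Lumen)
Brio and Pike tie at $86; tie-break gives it to Brio.
First-price: Brio pays what they bid, $86.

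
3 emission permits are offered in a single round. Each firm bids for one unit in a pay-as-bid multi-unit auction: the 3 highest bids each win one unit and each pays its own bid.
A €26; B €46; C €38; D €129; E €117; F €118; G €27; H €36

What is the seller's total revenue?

Ordering the bids: 129 (D), 118 (F), 117 (E), 46 (B), 38 (C), …
The 3 highest are D, F, E.
Total revenue = 129 + 118 + 117 = €364.

Total revenue: €364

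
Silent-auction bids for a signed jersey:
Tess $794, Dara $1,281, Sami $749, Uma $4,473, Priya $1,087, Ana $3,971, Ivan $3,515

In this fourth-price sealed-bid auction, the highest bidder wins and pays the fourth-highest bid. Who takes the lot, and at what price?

Sorting bids: 4,473 (Uma) > 3,971 (Ana) > 3,515 (Ivan) > 1,281 (Dara) > 1,087 (Priya) > 794 (Tess) > …
Uma is highest; pays the fourth-highest bid, $1,281.

Uma pays $1,281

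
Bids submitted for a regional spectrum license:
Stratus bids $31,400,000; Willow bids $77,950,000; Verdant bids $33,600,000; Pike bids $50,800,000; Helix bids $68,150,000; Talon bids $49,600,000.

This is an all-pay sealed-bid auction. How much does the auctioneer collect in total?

All-pay sealed-bid auction: the highest bidder wins the item, but every bidder pays their own bid.
Bids in order: 77,950,000 (Willow) > 68,150,000 (Helix) > 50,800,000 (Pike) > 49,600,000 (Talon) > 33,600,000 (Verdant) > 31,400,000 (Stratus)
Willow wins with the top bid; all bids are sunk regardless.
Every bidder forfeits their bid regardless of winning.
Revenue = 31,400,000 + 77,950,000 + 33,600,000 + 50,800,000 + 68,150,000 + 49,600,000 = $311,500,000.

Total revenue: $311,500,000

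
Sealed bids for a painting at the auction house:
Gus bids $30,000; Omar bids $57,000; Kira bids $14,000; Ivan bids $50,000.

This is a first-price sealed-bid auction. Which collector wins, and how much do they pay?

Omar pays $57,000

Rule: the highest bidder wins and pays their own bid.
Sorting bids: 57,000 (Omar) > 50,000 (Ivan) > 30,000 (Gus) > 14,000 (Kira)
Omar is highest → pays own bid, $57,000.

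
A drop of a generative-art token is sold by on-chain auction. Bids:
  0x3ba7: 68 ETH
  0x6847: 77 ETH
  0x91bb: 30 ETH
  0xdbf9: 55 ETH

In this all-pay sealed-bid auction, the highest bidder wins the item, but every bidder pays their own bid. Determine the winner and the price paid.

Bids ranked: 77 (0x6847) > 68 (0x3ba7) > 55 (0xdbf9) > 30 (0x91bb)
0x6847 wins with the top bid; all bids are sunk regardless.

0x6847 pays 77 ETH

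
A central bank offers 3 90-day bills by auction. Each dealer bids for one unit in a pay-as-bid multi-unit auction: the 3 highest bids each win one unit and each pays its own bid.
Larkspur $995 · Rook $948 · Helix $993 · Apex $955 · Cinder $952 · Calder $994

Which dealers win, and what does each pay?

Ordering the bids: 995 (Larkspur), 994 (Calder), 993 (Helix), 955 (Apex), 952 (Cinder), …
Top 3: Larkspur, Calder, Helix.
Each winner pays its own bid: Larkspur $995, Calder $994, Helix $993.

Larkspur $995, Calder $994, Helix $993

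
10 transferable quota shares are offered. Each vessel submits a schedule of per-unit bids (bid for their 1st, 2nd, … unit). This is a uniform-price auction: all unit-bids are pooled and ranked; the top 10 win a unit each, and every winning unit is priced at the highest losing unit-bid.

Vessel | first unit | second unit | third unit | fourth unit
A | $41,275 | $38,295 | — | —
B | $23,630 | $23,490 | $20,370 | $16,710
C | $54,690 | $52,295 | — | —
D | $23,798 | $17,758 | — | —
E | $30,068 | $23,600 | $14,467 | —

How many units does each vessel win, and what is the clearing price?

A 2, B 3, C 2, D 1, E 2; clearing price $17,758

Pooled unit-bids ranked (top 10): 54,690 (C-1), 52,295 (C-2), 41,275 (A-1), 38,295 (A-2), 30,068 (E-1), 23,798 (D-1), 23,630 (B-1), 23,600 (E-2), 23,490 (B-2), 20,370 (B-3)
First bid not allocated: $17,758.
Allocation: A 2, B 3, C 2, D 1, E 2.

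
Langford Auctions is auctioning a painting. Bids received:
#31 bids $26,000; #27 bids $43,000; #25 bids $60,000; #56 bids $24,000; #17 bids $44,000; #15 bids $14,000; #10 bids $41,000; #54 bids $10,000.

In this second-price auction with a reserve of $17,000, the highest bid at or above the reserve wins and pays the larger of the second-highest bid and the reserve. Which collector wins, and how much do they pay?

Second-price auction with a reserve of $17,000: the highest bid at or above the reserve wins and pays the larger of the second-highest bid and the reserve.
Bids in order: 60,000 (#25) > 44,000 (#17) > 43,000 (#27) > 41,000 (#10) > 26,000 (#31) > 24,000 (#56) > …
Highest eligible bid: #25 at $60,000.
Second-highest bid $44,000 exceeds the reserve $17,000 → payment $44,000.

#25 pays $44,000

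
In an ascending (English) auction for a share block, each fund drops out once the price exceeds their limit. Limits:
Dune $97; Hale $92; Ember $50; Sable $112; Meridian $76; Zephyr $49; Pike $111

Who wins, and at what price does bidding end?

Rule: the price rises until one bidder remains; the winner pays the price at which the last rival dropped out.
Sorting limits: 112 (Sable) > 111 (Pike) > 97 (Dune) > 92 (Hale) > 76 (Meridian) > 50 (Ember) > …
Bidding ends when Pike exits at $111; Sable takes it.

Sable wins at $111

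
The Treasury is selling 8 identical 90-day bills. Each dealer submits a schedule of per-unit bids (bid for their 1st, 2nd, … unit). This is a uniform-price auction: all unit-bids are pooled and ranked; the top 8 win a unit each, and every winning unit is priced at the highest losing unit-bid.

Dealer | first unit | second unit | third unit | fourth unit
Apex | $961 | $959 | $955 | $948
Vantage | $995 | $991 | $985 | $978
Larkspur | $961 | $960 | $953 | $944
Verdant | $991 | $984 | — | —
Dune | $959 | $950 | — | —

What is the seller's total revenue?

Merging the schedules and taking the best 8: 995 (Vantage-1), 991 (Vantage-2), 991 (Verdant-1), 985 (Vantage-3), 984 (Verdant-2), 978 (Vantage-4), 961 (Apex-1), 961 (Larkspur-1)
The (k+1)-th unit-bid is $960.
Allocation: Apex 1, Larkspur 1, Vantage 4, Verdant 2. Every unit priced at $960.
Revenue = 8 × 960 = $7,680.

Total revenue: $7,680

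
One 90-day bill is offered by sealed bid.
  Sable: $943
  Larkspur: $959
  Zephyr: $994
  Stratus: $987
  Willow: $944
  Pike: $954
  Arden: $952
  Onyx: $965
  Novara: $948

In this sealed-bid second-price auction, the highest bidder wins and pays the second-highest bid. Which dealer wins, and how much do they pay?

Bids in order: 994 (Zephyr) > 987 (Stratus) > 965 (Onyx) > 959 (Larkspur) > 954 (Pike) > 952 (Arden) > …
Second-price: Zephyr pays Stratus's bid of $987.

Zephyr pays $987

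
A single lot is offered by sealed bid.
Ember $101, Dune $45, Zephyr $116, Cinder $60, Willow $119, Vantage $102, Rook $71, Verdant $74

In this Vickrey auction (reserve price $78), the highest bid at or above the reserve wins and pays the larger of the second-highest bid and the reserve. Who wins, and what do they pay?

Bids ranked: 119 (Willow) > 116 (Zephyr) > 102 (Vantage) > 101 (Ember) > 74 (Verdant) > 71 (Rook) > …
Willow has the top bid at or above the reserve ($119).
Second-highest bid $116 exceeds the reserve $78 → payment $116.

Willow pays $116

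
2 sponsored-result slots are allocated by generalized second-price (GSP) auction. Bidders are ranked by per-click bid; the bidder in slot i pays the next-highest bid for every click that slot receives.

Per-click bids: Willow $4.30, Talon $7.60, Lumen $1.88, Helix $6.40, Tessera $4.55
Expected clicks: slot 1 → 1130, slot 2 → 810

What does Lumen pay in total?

Lumen pays $0.00

Ranked by bid: $7.60 (Talon) > $6.40 (Helix) > $4.55 (Tessera) > …
Lumen ranks below slot 2 → no slot, pays nothing.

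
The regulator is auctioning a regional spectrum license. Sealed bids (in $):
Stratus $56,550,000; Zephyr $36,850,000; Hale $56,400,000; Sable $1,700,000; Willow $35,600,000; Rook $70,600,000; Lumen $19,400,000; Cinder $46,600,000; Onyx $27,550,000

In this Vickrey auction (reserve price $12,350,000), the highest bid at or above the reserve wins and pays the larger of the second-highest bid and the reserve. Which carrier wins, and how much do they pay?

Rook pays $56,550,000

Bids ranked: 70,600,000 (Rook) > 56,550,000 (Stratus) > 56,400,000 (Hale) > 46,600,000 (Cinder) > 36,850,000 (Zephyr) > 35,600,000 (Willow) > …
Rook has the top bid at or above the reserve ($70,600,000).
Second-highest bid $56,550,000 exceeds the reserve $12,350,000 → payment $56,550,000.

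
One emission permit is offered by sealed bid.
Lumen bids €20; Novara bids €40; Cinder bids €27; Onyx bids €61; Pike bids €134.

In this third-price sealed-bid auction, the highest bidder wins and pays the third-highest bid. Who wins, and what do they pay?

Third-price sealed-bid auction: the highest bidder wins and pays the third-highest bid.
Bids in order: 134 (Pike) > 61 (Onyx) > 40 (Novara) > 27 (Cinder) > 20 (Lumen)
Pike is highest; pays the third-highest bid, €40.

Pike pays €40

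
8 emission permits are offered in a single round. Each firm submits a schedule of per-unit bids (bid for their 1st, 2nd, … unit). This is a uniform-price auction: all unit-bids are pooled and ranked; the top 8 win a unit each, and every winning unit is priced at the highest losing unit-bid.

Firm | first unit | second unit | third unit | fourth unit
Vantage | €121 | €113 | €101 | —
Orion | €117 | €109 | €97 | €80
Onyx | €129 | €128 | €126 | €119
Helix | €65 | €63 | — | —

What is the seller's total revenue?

All unit-bids, highest first — top 8: 129 (Onyx-1), 128 (Onyx-2), 126 (Onyx-3), 121 (Vantage-1), 119 (Onyx-4), 117 (Orion-1), 113 (Vantage-2), 109 (Orion-2)
First bid not allocated: €101.
Allocation: Onyx 4, Orion 2, Vantage 2. Every unit priced at €101.
Revenue = 8 × 101 = €808.

Total revenue: €808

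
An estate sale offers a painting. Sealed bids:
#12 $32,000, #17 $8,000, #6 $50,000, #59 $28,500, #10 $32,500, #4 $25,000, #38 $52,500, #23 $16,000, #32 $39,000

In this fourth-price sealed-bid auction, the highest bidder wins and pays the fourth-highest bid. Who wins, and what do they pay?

#38 pays $32,500

Fourth-price sealed-bid auction: the highest bidder wins and pays the fourth-highest bid.
Bids ranked: 52,500 (#38) > 50,000 (#6) > 39,000 (#32) > 32,500 (#10) > 32,000 (#12) > 28,500 (#59) > …
#38 wins; payment is bid #4 in the ranking = $32,500.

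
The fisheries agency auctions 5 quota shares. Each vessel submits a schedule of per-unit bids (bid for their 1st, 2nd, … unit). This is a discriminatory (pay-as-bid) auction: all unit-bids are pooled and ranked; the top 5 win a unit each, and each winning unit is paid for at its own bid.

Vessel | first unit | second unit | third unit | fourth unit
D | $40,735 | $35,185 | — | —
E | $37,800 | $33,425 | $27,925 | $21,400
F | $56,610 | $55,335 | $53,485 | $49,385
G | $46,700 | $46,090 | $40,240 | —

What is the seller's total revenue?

Total revenue: $261,515

Pooled unit-bids ranked (top 5): 56,610 (F-1), 55,335 (F-2), 53,485 (F-3), 49,385 (F-4), 46,700 (G-1)
Next rejected bid: $46,090 (not a price — pay-as-bid).
Each winning unit pays its own bid.
Revenue = 56,610 + 55,335 + 53,485 + 49,385 + 46,700 = $261,515.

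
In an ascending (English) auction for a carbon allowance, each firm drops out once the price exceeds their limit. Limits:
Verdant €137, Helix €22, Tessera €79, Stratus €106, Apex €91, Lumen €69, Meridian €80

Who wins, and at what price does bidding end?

Verdant wins at €106

Rule: the price rises until one bidder remains; the winner pays the price at which the last rival dropped out.
Limits ranked: 137 (Verdant) > 106 (Stratus) > 91 (Apex) > 80 (Meridian) > 79 (Tessera) > 69 (Lumen) > …
Bidding ends when Stratus exits at €106; Verdant takes it.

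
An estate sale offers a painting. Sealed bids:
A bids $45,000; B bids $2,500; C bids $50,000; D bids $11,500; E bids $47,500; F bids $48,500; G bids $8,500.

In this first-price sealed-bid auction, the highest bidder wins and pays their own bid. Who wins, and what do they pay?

C pays $50,000

Bids in order: 50,000 (C) > 48,500 (F) > 47,500 (E) > 45,000 (A) > 11,500 (D) > 8,500 (G) > …
C is highest → pays own bid, $50,000.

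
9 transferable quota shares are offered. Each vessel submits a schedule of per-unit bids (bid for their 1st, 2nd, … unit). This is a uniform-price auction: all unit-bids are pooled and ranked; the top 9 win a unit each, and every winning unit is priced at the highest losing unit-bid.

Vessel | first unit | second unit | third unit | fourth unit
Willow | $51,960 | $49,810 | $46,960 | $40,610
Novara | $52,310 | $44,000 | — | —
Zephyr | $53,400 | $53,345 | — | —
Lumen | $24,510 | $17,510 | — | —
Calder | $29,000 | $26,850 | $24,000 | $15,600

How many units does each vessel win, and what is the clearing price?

Pooled unit-bids ranked (top 9): 53,400 (Zephyr-1), 53,345 (Zephyr-2), 52,310 (Novara-1), 51,960 (Willow-1), 49,810 (Willow-2), 46,960 (Willow-3), 44,000 (Novara-2), 40,610 (Willow-4), 29,000 (Calder-1)
Highest rejected unit-bid = $26,850.
Allocation: Calder 1, Novara 2, Willow 4, Zephyr 2.

Calder 1, Novara 2, Willow 4, Zephyr 2; clearing price $26,850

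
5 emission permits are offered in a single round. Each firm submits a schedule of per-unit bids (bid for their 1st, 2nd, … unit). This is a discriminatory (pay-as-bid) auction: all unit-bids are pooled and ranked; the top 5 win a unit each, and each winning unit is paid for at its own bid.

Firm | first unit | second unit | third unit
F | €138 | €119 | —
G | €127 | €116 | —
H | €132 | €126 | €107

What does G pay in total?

G pays €127

All unit-bids, highest first — top 5: 138 (F-1), 132 (H-1), 127 (G-1), 126 (H-2), 119 (F-2)
Next rejected bid: €116 (not a price — pay-as-bid).
G's winning unit-bids: 127 = €127.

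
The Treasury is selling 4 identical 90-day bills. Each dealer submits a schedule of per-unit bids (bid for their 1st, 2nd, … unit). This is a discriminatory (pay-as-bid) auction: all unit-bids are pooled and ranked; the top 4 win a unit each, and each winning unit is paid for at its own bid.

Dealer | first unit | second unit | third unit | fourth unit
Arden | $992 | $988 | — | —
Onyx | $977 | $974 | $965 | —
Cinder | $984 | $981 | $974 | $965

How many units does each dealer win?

All unit-bids, highest first — top 4: 992 (Arden-1), 988 (Arden-2), 984 (Cinder-1), 981 (Cinder-2)
Next rejected bid: $977 (not a price — pay-as-bid).
Allocation: Arden 2, Cinder 2.

Arden 2, Cinder 2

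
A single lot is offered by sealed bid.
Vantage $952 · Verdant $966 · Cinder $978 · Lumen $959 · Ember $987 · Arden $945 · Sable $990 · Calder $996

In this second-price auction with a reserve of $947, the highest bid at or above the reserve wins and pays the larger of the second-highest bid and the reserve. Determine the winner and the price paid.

Bids in order: 996 (Calder) > 990 (Sable) > 987 (Ember) > 978 (Cinder) > 966 (Verdant) > 959 (Lumen) > …
Highest eligible bid: Calder at $996.
Second-highest bid $990 exceeds the reserve $947 → payment $990.

Calder pays $990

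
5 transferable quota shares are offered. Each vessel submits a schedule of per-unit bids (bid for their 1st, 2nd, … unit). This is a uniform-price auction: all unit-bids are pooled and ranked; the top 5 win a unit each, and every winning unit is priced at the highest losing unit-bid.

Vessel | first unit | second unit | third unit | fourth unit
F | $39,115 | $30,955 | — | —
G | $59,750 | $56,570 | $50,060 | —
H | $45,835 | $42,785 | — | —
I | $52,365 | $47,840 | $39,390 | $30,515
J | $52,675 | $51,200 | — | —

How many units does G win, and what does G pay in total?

G: 2 units, pays $100,120

Merging the schedules and taking the best 5: 59,750 (G-1), 56,570 (G-2), 52,675 (J-1), 52,365 (I-1), 51,200 (J-2)
Highest rejected unit-bid = $50,060.
G wins 2 unit(s) at $50,060 each.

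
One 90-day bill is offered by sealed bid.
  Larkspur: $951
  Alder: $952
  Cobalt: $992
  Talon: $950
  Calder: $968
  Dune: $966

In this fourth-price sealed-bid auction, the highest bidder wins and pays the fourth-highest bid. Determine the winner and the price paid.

Bids in order: 992 (Cobalt) > 968 (Calder) > 966 (Dune) > 952 (Alder) > 951 (Larkspur) > 950 (Talon)
Cobalt is highest; pays the fourth-highest bid, $952.

Cobalt pays $952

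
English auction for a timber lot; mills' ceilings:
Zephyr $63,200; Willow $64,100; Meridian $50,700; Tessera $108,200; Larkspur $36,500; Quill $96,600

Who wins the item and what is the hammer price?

Open ascending-bid auction: the price rises until one bidder remains; the winner pays the price at which the last rival dropped out.
Sorting limits: 108,200 (Tessera) > 96,600 (Quill) > 64,100 (Willow) > 63,200 (Zephyr) > 50,700 (Meridian) > 36,500 (Larkspur)
Bidding ends when Quill exits at $96,600; Tessera takes it.

Tessera wins at $96,600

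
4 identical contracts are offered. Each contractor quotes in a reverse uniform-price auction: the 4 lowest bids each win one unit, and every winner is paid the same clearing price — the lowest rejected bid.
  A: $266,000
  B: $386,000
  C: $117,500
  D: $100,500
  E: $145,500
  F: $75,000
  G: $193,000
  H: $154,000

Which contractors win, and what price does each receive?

Ordering the bids: 75,000 (F), 100,500 (D), 117,500 (C), 145,500 (E), 154,000 (H), 193,000 (G), …
The 4 lowest are F, D, C, E.
Clearing price = lowest rejected bid = $154,000.

F, D, C, E; each is paid $154,000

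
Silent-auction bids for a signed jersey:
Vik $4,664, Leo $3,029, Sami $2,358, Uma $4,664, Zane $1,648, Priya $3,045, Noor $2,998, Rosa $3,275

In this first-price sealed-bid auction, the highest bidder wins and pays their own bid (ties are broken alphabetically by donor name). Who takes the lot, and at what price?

Bids ranked: 4,664 (Uma) > 4,664 (Vik) > 3,275 (Rosa) > 3,045 (Priya) > 3,029 (Leo) > 2,998 (Noor) > …
Tie at $4,664 → Uma wins by tie-break.
First-price: Uma pays what they bid, $4,664.

Uma pays $4,664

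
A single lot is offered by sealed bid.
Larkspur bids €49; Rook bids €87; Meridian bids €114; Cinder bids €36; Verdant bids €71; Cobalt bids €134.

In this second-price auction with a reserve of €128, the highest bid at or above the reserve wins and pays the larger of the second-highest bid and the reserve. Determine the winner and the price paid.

Rule: the highest bid at or above the reserve wins and pays the larger of the second-highest bid and the reserve.
Sorting bids: 134 (Cobalt) > 114 (Meridian) > 87 (Rook) > 71 (Verdant) > 49 (Larkspur) > 36 (Cinder)
Highest eligible bid: Cobalt at €134.
max(second-highest €114, reserve €128) = €128.

Cobalt pays €128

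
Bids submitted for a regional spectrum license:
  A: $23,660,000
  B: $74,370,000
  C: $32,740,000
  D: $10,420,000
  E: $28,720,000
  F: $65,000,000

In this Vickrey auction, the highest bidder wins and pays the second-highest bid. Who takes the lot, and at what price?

Rule: the highest bidder wins and pays the second-highest bid.
Bids in order: 74,370,000 (B) > 65,000,000 (F) > 32,740,000 (C) > 28,720,000 (E) > 23,660,000 (A) > 10,420,000 (D)
B wins with the highest bid; price is set by the runner-up at $65,000,000.

B pays $65,000,000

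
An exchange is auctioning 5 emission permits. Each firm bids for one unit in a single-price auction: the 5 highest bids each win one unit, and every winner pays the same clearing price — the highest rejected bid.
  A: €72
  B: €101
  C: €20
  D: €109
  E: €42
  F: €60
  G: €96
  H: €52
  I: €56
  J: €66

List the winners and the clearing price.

D, B, G, A, J; each pays €60

Bids ranked high→low: 109 (D), 101 (B), 96 (G), 72 (A), 66 (J), 60 (F), 56 (I), …
Winners (5 units): D, B, G, A, J.
Highest unsuccessful bid: €60 → clearing price.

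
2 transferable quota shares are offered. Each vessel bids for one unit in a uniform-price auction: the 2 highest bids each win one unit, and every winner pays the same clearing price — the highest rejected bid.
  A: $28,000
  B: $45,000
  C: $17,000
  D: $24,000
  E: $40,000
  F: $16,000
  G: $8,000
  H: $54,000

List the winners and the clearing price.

H, B; each pays $40,000

Bids ranked high→low: 54,000 (H), 45,000 (B), 40,000 (E), 28,000 (A), …
Top 2: H, B.
Highest unsuccessful bid: $40,000 → clearing price.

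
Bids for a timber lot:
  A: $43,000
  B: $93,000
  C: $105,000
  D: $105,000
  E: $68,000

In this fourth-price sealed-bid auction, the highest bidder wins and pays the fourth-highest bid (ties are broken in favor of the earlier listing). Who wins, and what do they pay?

C pays $68,000

Fourth-price sealed-bid auction: the highest bidder wins and pays the fourth-highest bid.
Bids in order: 105,000 (C) > 105,000 (D) > 93,000 (B) > 68,000 (E) > 43,000 (A)
Tie at $105,000 → C wins by tie-break.
C is highest; pays the fourth-highest bid, $68,000.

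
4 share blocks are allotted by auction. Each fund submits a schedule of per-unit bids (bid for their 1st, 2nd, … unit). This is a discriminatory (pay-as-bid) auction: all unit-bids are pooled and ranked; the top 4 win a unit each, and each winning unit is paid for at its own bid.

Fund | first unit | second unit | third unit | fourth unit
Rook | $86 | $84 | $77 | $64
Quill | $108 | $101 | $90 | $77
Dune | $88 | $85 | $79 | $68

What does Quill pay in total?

All unit-bids, highest first — top 4: 108 (Quill-1), 101 (Quill-2), 90 (Quill-3), 88 (Dune-1)
Next rejected bid: $86 (not a price — pay-as-bid).
Quill's winning unit-bids: 108 + 101 + 90 = $299.

Quill pays $299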